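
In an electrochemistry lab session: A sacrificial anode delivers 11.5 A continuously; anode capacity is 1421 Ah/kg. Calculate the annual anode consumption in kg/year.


Annual consumption = current * hours per year / capacity
Rate = 11.5 * 8760 / 1421 = 70.9 kg/year

70.9 kg/year


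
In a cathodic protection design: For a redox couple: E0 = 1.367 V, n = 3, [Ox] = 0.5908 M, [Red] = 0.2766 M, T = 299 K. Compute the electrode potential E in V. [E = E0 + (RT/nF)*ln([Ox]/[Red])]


Apply the Nernst equation: E = E0 + (RT/nF)*ln([Ox]/[Red])
Step 1: RT/nF = 8.314*299/(3*96485) = 0.00858816 V
Step 2: [Ox]/[Red] = 0.5908/0.2766 = 2.135936
Step 3: ln(2.135936) = 0.758905
Step 4: correction = 0.00858816 * 0.758905 = 0.007 V
E = 1.367 + 0.007 = 1.374 V

1.374 V


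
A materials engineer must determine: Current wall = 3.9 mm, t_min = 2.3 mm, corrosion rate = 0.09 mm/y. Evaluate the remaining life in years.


Apply the remaining-life relation: RL = (t_current − t_min) / CR
RL = (3.9 − 2.3) / 0.09 = 1.6 / 0.09 = 17.8 years

17.8 years


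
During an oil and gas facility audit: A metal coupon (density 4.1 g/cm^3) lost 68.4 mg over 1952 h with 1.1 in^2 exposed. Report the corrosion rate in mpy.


Apply the mpy weight-loss relation: CR = 534 * W / (D * A * T)
Numerator: 534 * 68.4 = 36525.6
Denominator: 4.1 * 1.1 * 1952 = 8803.52
CR = 36525.6 / 8803.52 = 4.149 mpy

4.149 mpy


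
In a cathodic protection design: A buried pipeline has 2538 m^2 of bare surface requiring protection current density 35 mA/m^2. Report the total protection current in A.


I = area * current density, then convert mA → A (÷1000)
I = 2538 * 35 / 1000 = 88.83 A

88.83 A


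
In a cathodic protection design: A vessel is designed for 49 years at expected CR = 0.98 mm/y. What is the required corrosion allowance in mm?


Corrosion allowance = CR × design life
CA = 0.98 * 49 = 48.02 mm

48.02 mm


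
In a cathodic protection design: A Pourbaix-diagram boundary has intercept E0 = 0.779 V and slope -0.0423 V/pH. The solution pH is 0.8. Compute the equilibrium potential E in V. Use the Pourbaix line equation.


Apply the Pourbaix line equation: E = E0 + slope*pH
E = 0.779 + (-0.0423)*0.8 = 0.779 + (-0.03384) = 0.74516 V
Rounded to 3 decimal places: E = 0.745 V

0.745 V


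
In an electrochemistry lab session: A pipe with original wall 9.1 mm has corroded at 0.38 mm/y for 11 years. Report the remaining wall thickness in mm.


Remaining wall = original − CR × time
t = 9.1 − 0.38*11 = 9.1 − 4.18 = 4.92 mm

4.92 mm


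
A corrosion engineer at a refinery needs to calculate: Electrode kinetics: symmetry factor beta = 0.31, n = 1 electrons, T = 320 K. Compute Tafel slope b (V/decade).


Apply the Tafel slope relation: b = 2.303*R*T/(beta*n*F)
Numerator: 2.303 * 8.314 * 320 = 6127.09
Denominator: 0.31 * 1 * 96485 = 29910.35
b = 6127.09 / 29910.35 = 0.2048 V/decade

0.2048 V/decade


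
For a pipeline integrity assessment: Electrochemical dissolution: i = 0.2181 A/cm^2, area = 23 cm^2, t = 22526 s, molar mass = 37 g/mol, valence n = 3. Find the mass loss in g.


Apply Faraday's law: m = i*A*t*M / (n*F)
Total charge passed Q = i*A*t = 0.2181*23*22526 = 112997.1738 C
m = Q*M/(n*F) = 112997.1738*37/(3*96485) = 14.444 g

14.444 g


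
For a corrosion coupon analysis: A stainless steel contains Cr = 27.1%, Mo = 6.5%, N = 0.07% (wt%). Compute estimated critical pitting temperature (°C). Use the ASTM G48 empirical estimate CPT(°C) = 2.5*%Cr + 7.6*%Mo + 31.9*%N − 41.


Apply the ASTM G48 empirical CPT estimate: CPT(°C) = 2.5*%Cr + 7.6*%Mo + 31.9*%N − 41
2.5*27.1 = 67.75; 7.6*6.5 = 49.4; 31.9*0.07 = 2.233
CPT = 67.75 + 49.4 + 2.233 − 41 = 78.383 °C
Rounded to 0.1 °C: CPT ≈ 78.4 °C

78.4 °C


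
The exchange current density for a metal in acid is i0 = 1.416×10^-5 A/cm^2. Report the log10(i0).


i0 = 1.416×10^-5 A/cm^2
log10(i0) = -4.849

-4.849


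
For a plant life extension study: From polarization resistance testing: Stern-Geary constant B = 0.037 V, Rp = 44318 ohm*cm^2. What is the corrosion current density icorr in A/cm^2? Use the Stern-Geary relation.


Apply the Stern-Geary relation: icorr = B / Rp
icorr = 0.037 / 44318 = 8.349×10^-7 A/cm^2

8.349×10^-7 A/cm^2


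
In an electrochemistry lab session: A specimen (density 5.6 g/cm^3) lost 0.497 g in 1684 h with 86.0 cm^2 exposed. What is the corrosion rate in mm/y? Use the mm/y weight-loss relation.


Apply the mm/y weight-loss relation: CR = 87600 * W / (D * A * T)
Numerator: 87600 * 0.497 = 43537.2
Denominator: 5.6 * 86.0 * 1684 = 811014.4
CR = 43537.2 / 811014.4 = 0.05368 mm/y

0.05368 mm/y


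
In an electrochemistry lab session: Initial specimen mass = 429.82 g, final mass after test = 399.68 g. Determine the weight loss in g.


Weight loss = initial − final
WL = 429.82 − 399.68 = 30.14 g

30.14 g


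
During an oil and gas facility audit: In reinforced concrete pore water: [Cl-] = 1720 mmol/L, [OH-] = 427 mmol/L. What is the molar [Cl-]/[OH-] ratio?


Threshold parameter = [Cl-] / [OH-] (molar basis; both in mmol/L, so units cancel)
Ratio = 1720 / 427 = 4.03

4.03


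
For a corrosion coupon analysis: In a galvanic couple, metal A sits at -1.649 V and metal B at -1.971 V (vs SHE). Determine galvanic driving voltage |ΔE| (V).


Driving voltage is the absolute potential difference.
|ΔE| = |-1.649 − (-1.971)| = 0.322 V

0.322 V


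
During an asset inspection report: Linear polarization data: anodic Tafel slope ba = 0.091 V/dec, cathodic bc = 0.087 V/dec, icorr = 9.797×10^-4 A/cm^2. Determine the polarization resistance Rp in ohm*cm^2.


Apply the Stern-Geary equation: Rp = ba*bc / (2.303*icorr*(ba+bc))
ba*bc = 0.091*0.087 = 0.007917
ba+bc = 0.178; 2.303*icorr*(ba+bc) = 2.303*9.797×10^-4*0.178 = 4.0161234×10^-4
Rp = 0.007917 / 4.0161234×10^-4 = 19.71 ohm*cm^2

19.71 ohm*cm^2


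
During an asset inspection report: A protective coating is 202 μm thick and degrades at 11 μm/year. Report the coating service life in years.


Service life = thickness / degradation rate
Life = 202 / 11 = 18.4 years

18.4 years


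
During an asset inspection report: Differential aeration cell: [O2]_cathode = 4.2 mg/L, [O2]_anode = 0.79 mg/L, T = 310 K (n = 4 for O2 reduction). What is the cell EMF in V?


Apply the Nernst concentration-cell relation: E = (RT/nF)*ln(C_cathode/C_anode)
RT/nF = 8.314*310/(4*96485) = 0.00667808 V
ln(4.2/0.79) = 1.67081
E = 0.00667808 * 1.67081 = 0.01116 V

0.01116 V


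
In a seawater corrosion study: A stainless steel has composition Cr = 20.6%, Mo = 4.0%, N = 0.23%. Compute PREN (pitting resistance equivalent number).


Apply the PREN formula: PREN = Cr + 3.3*Mo + 16*N
PREN = 20.6 + 3.3*4.0 + 16*0.23
PREN = 20.6 + 13.2 + 3.68 = 37.48

37.48


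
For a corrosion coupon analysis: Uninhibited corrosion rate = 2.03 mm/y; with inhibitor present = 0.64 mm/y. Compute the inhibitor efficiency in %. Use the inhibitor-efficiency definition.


Apply the inhibitor-efficiency definition: IE = (CR_blank − CR_inh)/CR_blank × 100
IE = (2.03 − 0.64) / 2.03 × 100
IE = 1.39 / 2.03 × 100 = 68.5 %

68.5 %


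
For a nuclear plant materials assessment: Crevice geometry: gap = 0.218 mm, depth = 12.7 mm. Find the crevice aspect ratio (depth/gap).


Aspect ratio = depth / gap
Ratio = 12.7 / 0.218 = 58.3

58.3


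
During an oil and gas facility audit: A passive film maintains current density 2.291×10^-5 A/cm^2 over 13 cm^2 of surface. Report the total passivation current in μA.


I = i_pass * A, then convert A → μA (×10^6)
I = 2.291×10^-5 * 13 * 10^6 = 297.83 μA

297.83 μA


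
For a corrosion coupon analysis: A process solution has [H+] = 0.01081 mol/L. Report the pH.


pH = −log10[H+]
pH = −log10(0.01081) = 1.97

1.97


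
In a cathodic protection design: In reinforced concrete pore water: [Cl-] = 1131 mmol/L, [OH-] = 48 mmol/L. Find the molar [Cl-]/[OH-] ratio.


Threshold parameter = [Cl-] / [OH-] (molar basis; both in mmol/L, so units cancel)
Ratio = 1131 / 48 = 23.56

23.56


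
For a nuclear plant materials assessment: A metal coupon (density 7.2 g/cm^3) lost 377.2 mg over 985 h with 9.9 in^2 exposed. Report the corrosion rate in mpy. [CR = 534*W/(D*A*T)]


Apply the mpy weight-loss relation: CR = 534 * W / (D * A * T)
Numerator: 534 * 377.2 = 201424.8
Denominator: 7.2 * 9.9 * 985 = 70210.8
CR = 201424.8 / 70210.8 = 2.869 mpy

2.869 mpy


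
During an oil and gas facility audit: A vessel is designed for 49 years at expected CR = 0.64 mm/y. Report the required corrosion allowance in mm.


Corrosion allowance = CR × design life
CA = 0.64 * 49 = 31.36 mm

31.36 mm


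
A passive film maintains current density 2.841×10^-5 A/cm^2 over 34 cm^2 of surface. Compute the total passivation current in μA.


I = i_pass * A, then convert A → μA (×10^6)
I = 2.841×10^-5 * 34 * 10^6 = 965.94 μA

965.94 μA


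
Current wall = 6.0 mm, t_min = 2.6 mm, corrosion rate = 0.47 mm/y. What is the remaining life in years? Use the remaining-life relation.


Apply the remaining-life relation: RL = (t_current − t_min) / CR
RL = (6.0 − 2.6) / 0.47 = 3.4 / 0.47 = 7.2 years

7.2 years


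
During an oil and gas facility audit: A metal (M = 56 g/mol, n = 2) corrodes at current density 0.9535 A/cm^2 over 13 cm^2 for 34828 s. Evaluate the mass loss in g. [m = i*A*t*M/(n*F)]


Apply Faraday's law: m = i*A*t*M / (n*F)
Total charge passed Q = i*A*t = 0.9535*13*34828 = 431710.474 C
m = Q*M/(n*F) = 431710.474*56/(2*96485) = 125.283 g

125.283 g


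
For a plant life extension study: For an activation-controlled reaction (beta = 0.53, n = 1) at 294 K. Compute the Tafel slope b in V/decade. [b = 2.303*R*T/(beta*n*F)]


Apply the Tafel slope relation: b = 2.303*R*T/(beta*n*F)
Numerator: 2.303 * 8.314 * 294 = 5629.26
Denominator: 0.53 * 1 * 96485 = 51137.05
b = 5629.26 / 51137.05 = 0.11 V/decade

0.11 V/decade


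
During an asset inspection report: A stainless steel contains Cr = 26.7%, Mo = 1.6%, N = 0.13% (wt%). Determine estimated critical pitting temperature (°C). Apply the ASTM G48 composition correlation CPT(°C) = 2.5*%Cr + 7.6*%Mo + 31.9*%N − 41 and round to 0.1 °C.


Apply the ASTM G48 empirical CPT estimate: CPT(°C) = 2.5*%Cr + 7.6*%Mo + 31.9*%N − 41
2.5*26.7 = 66.75; 7.6*1.6 = 12.16; 31.9*0.13 = 4.147
CPT = 66.75 + 12.16 + 4.147 − 41 = 42.057 °C
Rounded to 0.1 °C: CPT ≈ 42.1 °C

42.1 °C


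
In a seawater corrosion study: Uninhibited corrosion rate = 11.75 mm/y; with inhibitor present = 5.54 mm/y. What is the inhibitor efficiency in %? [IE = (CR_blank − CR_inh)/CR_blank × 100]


Apply the inhibitor-efficiency definition: IE = (CR_blank − CR_inh)/CR_blank × 100
IE = (11.75 − 5.54) / 11.75 × 100
IE = 6.21 / 11.75 × 100 = 52.9 %

52.9 %


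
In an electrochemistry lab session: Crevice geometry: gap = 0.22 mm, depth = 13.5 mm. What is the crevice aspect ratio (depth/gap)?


Aspect ratio = depth / gap
Ratio = 13.5 / 0.22 = 61.4

61.4


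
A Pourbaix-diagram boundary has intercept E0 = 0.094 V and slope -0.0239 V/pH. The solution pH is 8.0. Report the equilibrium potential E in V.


Apply the Pourbaix line equation: E = E0 + slope*pH
E = 0.094 + (-0.0239)*8.0 = 0.094 + (-0.1912) = -0.0972 V
Rounded to 4 decimal places: E = -0.0972 V

-0.0972 V


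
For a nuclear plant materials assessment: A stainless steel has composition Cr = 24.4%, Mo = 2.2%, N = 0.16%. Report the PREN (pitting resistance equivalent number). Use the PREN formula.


Apply the PREN formula: PREN = Cr + 3.3*Mo + 16*N
PREN = 24.4 + 3.3*2.2 + 16*0.16
PREN = 24.4 + 7.26 + 2.56 = 34.22

34.22


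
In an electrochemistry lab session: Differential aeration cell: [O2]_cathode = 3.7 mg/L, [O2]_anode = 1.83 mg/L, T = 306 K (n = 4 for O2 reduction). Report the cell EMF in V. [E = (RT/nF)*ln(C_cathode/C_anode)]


Apply the Nernst concentration-cell relation: E = (RT/nF)*ln(C_cathode/C_anode)
RT/nF = 8.314*306/(4*96485) = 0.00659192 V
ln(3.7/1.83) = 0.70402
E = 0.00659192 * 0.70402 = 0.00464 V

0.00464 V


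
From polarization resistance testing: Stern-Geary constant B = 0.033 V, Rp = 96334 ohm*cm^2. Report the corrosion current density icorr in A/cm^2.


Apply the Stern-Geary relation: icorr = B / Rp
icorr = 0.033 / 96334 = 3.426×10^-7 A/cm^2

3.426×10^-7 A/cm^2


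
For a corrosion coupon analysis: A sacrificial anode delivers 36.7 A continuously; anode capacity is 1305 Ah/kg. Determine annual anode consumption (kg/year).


Annual consumption = current * hours per year / capacity
Rate = 36.7 * 8760 / 1305 = 246.4 kg/year

246.4 kg/year


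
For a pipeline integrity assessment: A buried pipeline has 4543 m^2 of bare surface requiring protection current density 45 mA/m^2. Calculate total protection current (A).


I = area * current density, then convert mA → A (÷1000)
I = 4543 * 45 / 1000 = 204.44 A

204.44 A


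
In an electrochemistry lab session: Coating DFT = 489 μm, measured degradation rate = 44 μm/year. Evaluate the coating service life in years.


Service life = thickness / degradation rate
Life = 489 / 44 = 11.1 years

11.1 years


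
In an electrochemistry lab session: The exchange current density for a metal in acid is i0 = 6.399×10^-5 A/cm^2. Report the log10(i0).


i0 = 6.399×10^-5 A/cm^2
log10(i0) = -4.194

-4.194


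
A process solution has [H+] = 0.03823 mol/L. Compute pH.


pH = −log10[H+]
pH = −log10(0.03823) = 1.42

1.42


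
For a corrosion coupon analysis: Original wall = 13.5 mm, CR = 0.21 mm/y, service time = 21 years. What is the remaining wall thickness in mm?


Remaining wall = original − CR × time
t = 13.5 − 0.21*21 = 13.5 − 4.41 = 9.09 mm

9.09 mm


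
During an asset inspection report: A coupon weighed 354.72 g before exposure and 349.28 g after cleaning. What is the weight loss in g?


Weight loss = initial − final
WL = 354.72 − 349.28 = 5.44 g

5.44 g


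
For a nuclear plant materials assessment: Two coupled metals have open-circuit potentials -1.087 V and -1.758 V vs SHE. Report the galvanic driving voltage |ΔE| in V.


Driving voltage is the absolute potential difference.
|ΔE| = |-1.087 − (-1.758)| = 0.671 V

0.671 V


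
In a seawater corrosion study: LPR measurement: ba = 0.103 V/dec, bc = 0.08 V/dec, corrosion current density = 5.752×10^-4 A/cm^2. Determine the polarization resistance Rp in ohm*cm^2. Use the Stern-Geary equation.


Apply the Stern-Geary equation: Rp = ba*bc / (2.303*icorr*(ba+bc))
ba*bc = 0.103*0.08 = 0.00824
ba+bc = 0.183; 2.303*icorr*(ba+bc) = 2.303*5.752×10^-4*0.183 = 2.4241746×10^-4
Rp = 0.00824 / 2.4241746×10^-4 = 34.0 ohm*cm^2

34.0 ohm*cm^2


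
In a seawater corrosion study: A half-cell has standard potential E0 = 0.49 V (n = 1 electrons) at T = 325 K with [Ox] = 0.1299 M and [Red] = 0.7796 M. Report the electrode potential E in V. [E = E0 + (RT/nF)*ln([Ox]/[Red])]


Apply the Nernst equation: E = E0 + (RT/nF)*ln([Ox]/[Red])
Step 1: RT/nF = 8.314*325/(1*96485) = 0.02800487 V
Step 2: [Ox]/[Red] = 0.1299/0.7796 = 0.166624
Step 3: ln(0.166624) = -1.792016
Step 4: correction = 0.02800487 * -1.792016 = -0.0502 V
E = 0.49 + -0.0502 = 0.4398 V

0.4398 V


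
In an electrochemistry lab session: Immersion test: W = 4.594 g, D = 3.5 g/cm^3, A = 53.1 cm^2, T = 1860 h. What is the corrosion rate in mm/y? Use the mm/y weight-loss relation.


Apply the mm/y weight-loss relation: CR = 87600 * W / (D * A * T)
Numerator: 87600 * 4.594 = 402434.4
Denominator: 3.5 * 53.1 * 1860 = 345681.0
CR = 402434.4 / 345681.0 = 1.164179 mm/y

1.164179 mm/y


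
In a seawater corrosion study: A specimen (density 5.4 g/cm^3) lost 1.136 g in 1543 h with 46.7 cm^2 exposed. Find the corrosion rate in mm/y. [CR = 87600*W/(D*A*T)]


Apply the mm/y weight-loss relation: CR = 87600 * W / (D * A * T)
Numerator: 87600 * 1.136 = 99513.6
Denominator: 5.4 * 46.7 * 1543 = 389113.74
CR = 99513.6 / 389113.74 = 0.255744 mm/y

0.255744 mm/y


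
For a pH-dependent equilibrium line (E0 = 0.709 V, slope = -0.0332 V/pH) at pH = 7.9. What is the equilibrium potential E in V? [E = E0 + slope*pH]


Apply the Pourbaix line equation: E = E0 + slope*pH
E = 0.709 + (-0.0332)*7.9 = 0.709 + (-0.26228) = 0.44672 V
Rounded to 3 decimal places: E = 0.447 V

0.447 V


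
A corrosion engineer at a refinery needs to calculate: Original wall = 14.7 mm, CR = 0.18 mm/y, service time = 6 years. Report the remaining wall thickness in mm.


Remaining wall = original − CR × time
t = 14.7 − 0.18*6 = 14.7 − 1.08 = 13.62 mm

13.62 mm


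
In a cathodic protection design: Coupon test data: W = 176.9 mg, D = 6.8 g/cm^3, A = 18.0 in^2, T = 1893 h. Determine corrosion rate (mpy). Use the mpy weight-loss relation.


Apply the mpy weight-loss relation: CR = 534 * W / (D * A * T)
Numerator: 534 * 176.9 = 94464.6
Denominator: 6.8 * 18.0 * 1893 = 231703.2
CR = 94464.6 / 231703.2 = 0.4077 mpy

0.4077 mpy


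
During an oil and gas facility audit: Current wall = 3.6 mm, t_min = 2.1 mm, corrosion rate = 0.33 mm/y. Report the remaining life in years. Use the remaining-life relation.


Apply the remaining-life relation: RL = (t_current − t_min) / CR
RL = (3.6 − 2.1) / 0.33 = 1.5 / 0.33 = 4.5 years

4.5 years


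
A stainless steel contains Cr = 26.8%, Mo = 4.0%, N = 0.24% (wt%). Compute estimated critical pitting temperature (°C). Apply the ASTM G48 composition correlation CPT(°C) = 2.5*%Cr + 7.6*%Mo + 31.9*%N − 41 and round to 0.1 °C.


Apply the ASTM G48 empirical CPT estimate: CPT(°C) = 2.5*%Cr + 7.6*%Mo + 31.9*%N − 41
2.5*26.8 = 67; 7.6*4.0 = 30.4; 31.9*0.24 = 7.656
CPT = 67 + 30.4 + 7.656 − 41 = 64.056 °C
Rounded to 0.1 °C: CPT ≈ 64.1 °C

64.1 °C


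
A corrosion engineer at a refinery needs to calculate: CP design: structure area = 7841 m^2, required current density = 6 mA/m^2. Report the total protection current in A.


I = area * current density, then convert mA → A (÷1000)
I = 7841 * 6 / 1000 = 47.05 A

47.05 A


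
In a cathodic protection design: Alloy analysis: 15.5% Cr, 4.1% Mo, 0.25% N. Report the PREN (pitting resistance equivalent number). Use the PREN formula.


Apply the PREN formula: PREN = Cr + 3.3*Mo + 16*N
PREN = 15.5 + 3.3*4.1 + 16*0.25
PREN = 15.5 + 13.53 + 4.0 = 33.03

33.03


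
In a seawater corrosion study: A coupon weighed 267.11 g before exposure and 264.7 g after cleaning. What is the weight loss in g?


Weight loss = initial − final
WL = 267.11 − 264.7 = 2.41 g

2.41 g


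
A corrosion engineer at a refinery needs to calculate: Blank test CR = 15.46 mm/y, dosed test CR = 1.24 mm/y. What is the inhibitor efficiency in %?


Apply the inhibitor-efficiency definition: IE = (CR_blank − CR_inh)/CR_blank × 100
IE = (15.46 − 1.24) / 15.46 × 100
IE = 14.22 / 15.46 × 100 = 92.0 %

92.0 %


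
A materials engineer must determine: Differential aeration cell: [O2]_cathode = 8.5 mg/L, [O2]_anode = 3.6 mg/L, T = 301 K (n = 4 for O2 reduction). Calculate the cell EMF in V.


Apply the Nernst concentration-cell relation: E = (RT/nF)*ln(C_cathode/C_anode)
RT/nF = 8.314*301/(4*96485) = 0.0064842 V
ln(8.5/3.6) = 0.85913
E = 0.0064842 * 0.85913 = 0.00557 V

0.00557 V


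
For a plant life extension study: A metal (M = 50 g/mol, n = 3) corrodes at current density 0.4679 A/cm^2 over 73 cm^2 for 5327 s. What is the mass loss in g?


Apply Faraday's law: m = i*A*t*M / (n*F)
Total charge passed Q = i*A*t = 0.4679*73*5327 = 181952.7409 C
m = Q*M/(n*F) = 181952.7409*50/(3*96485) = 31.4302 g

31.4302 g


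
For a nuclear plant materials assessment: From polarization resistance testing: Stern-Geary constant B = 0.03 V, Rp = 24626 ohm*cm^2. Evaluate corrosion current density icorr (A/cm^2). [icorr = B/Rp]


Apply the Stern-Geary relation: icorr = B / Rp
icorr = 0.03 / 24626 = 1.218×10^-6 A/cm^2

1.218×10^-6 A/cm^2


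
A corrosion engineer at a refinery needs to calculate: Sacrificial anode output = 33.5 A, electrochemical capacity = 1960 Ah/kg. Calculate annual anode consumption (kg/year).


Annual consumption = current * hours per year / capacity
Rate = 33.5 * 8760 / 1960 = 149.7 kg/year

149.7 kg/year


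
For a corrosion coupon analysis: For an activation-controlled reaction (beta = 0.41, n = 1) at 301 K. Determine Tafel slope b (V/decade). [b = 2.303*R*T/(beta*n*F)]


Apply the Tafel slope relation: b = 2.303*R*T/(beta*n*F)
Numerator: 2.303 * 8.314 * 301 = 5763.29
Denominator: 0.41 * 1 * 96485 = 39558.85
b = 5763.29 / 39558.85 = 0.146 V/decade

0.146 V/decade


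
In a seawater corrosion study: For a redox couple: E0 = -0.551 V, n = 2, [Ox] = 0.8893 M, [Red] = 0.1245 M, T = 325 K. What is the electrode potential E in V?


Apply the Nernst equation: E = E0 + (RT/nF)*ln([Ox]/[Red])
Step 1: RT/nF = 8.314*325/(2*96485) = 0.01400244 V
Step 2: [Ox]/[Red] = 0.8893/0.1245 = 7.142972
Step 3: ln(7.142972) = 1.966129
Step 4: correction = 0.01400244 * 1.966129 = 0.0275 V
E = -0.551 + 0.0275 = -0.5235 V

-0.5235 V


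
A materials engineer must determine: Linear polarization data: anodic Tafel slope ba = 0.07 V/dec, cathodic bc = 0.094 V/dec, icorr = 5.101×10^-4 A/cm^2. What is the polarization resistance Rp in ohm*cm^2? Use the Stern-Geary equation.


Apply the Stern-Geary equation: Rp = ba*bc / (2.303*icorr*(ba+bc))
ba*bc = 0.07*0.094 = 0.00658
ba+bc = 0.164; 2.303*icorr*(ba+bc) = 2.303*5.101×10^-4*0.164 = 1.9266069×10^-4
Rp = 0.00658 / 1.9266069×10^-4 = 34.15 ohm*cm^2

34.15 ohm*cm^2


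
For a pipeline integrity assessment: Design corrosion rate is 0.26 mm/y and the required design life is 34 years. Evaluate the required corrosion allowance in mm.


Corrosion allowance = CR × design life
CA = 0.26 * 34 = 8.84 mm

8.84 mm


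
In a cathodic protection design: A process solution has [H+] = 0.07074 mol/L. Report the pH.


pH = −log10[H+]
pH = −log10(0.07074) = 1.15

1.15


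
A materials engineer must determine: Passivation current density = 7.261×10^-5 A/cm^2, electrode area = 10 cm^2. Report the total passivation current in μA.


I = i_pass * A, then convert A → μA (×10^6)
I = 7.261×10^-5 * 10 * 10^6 = 726.1 μA

726.1 μA


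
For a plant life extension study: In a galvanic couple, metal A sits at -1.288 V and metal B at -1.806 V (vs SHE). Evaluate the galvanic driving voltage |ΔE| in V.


Driving voltage is the absolute potential difference.
|ΔE| = |-1.288 − (-1.806)| = 0.518 V

0.518 V


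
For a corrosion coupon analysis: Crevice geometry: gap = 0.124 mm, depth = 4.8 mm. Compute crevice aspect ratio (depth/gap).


Aspect ratio = depth / gap
Ratio = 4.8 / 0.124 = 38.7

38.7


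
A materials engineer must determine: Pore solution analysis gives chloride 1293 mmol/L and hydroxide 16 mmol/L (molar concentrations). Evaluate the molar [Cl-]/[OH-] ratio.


Threshold parameter = [Cl-] / [OH-] (molar basis; both in mmol/L, so units cancel)
Ratio = 1293 / 16 = 80.81

80.81


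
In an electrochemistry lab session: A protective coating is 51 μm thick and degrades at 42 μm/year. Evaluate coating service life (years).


Service life = thickness / degradation rate
Life = 51 / 42 = 1.2 years

1.2 years


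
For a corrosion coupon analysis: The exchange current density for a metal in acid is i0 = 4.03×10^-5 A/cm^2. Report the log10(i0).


i0 = 4.03×10^-5 A/cm^2
log10(i0) = -4.395

-4.395


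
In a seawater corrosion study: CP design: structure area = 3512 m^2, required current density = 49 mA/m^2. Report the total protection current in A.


I = area * current density, then convert mA → A (÷1000)
I = 3512 * 49 / 1000 = 172.09 A

172.09 A


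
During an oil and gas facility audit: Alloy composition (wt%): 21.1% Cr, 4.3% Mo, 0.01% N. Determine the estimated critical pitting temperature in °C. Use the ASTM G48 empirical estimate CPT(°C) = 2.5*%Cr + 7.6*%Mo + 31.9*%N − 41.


Apply the ASTM G48 empirical CPT estimate: CPT(°C) = 2.5*%Cr + 7.6*%Mo + 31.9*%N − 41
2.5*21.1 = 52.75; 7.6*4.3 = 32.68; 31.9*0.01 = 0.319
CPT = 52.75 + 32.68 + 0.319 − 41 = 44.749 °C
Rounded to 0.1 °C: CPT ≈ 44.7 °C

44.7 °C


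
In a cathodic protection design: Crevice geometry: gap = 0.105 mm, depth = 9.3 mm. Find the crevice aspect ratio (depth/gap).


Aspect ratio = depth / gap
Ratio = 9.3 / 0.105 = 88.6

88.6


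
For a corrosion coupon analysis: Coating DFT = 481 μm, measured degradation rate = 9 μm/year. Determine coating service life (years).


Service life = thickness / degradation rate
Life = 481 / 9 = 53.4 years

53.4 years


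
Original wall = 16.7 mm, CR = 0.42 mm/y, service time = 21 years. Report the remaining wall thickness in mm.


Remaining wall = original − CR × time
t = 16.7 − 0.42*21 = 16.7 − 8.82 = 7.88 mm

7.88 mm


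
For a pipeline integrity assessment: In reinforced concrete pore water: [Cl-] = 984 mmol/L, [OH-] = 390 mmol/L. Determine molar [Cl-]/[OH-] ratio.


Threshold parameter = [Cl-] / [OH-] (molar basis; both in mmol/L, so units cancel)
Ratio = 984 / 390 = 2.52

2.52


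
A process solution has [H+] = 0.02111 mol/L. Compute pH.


pH = −log10[H+]
pH = −log10(0.02111) = 1.68

1.68


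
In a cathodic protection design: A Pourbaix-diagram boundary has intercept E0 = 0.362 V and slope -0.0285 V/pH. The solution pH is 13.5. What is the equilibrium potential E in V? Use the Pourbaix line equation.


Apply the Pourbaix line equation: E = E0 + slope*pH
E = 0.362 + (-0.0285)*13.5 = 0.362 + (-0.38475) = -0.02275 V
Rounded to 4 decimal places: E = -0.0228 V

-0.0228 V


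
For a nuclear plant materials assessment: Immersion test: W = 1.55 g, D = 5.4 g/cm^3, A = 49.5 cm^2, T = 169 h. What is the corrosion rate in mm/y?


Apply the mm/y weight-loss relation: CR = 87600 * W / (D * A * T)
Numerator: 87600 * 1.55 = 135780.0
Denominator: 5.4 * 49.5 * 169 = 45173.7
CR = 135780.0 / 45173.7 = 3.0057 mm/y

3.0057 mm/y


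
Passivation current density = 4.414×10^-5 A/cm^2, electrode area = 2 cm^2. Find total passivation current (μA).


I = i_pass * A, then convert A → μA (×10^6)
I = 4.414×10^-5 * 2 * 10^6 = 88.28 μA

88.28 μA


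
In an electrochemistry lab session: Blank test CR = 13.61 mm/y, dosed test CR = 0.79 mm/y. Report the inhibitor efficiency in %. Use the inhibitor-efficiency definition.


Apply the inhibitor-efficiency definition: IE = (CR_blank − CR_inh)/CR_blank × 100
IE = (13.61 − 0.79) / 13.61 × 100
IE = 12.82 / 13.61 × 100 = 94.2 %

94.2 %


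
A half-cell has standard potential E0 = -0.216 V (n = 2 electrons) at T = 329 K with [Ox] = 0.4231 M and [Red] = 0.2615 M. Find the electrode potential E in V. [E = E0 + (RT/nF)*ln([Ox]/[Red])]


Apply the Nernst equation: E = E0 + (RT/nF)*ln([Ox]/[Red])
Step 1: RT/nF = 8.314*329/(2*96485) = 0.01417477 V
Step 2: [Ox]/[Red] = 0.4231/0.2615 = 1.617973
Step 3: ln(1.617973) = 0.481174
Step 4: correction = 0.01417477 * 0.481174 = 0.0068 V
E = -0.216 + 0.0068 = -0.2092 V

-0.2092 V


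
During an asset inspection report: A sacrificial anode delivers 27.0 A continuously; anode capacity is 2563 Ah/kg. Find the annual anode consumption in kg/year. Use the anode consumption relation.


Annual consumption = current * hours per year / capacity
Rate = 27.0 * 8760 / 2563 = 92.3 kg/year

92.3 kg/year


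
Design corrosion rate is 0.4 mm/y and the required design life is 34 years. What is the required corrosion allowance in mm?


Corrosion allowance = CR × design life
CA = 0.4 * 34 = 13.6 mm

13.6 mm


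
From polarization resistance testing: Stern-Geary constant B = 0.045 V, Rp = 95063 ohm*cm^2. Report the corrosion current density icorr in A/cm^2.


Apply the Stern-Geary relation: icorr = B / Rp
icorr = 0.045 / 95063 = 4.734×10^-7 A/cm^2

4.734×10^-7 A/cm^2


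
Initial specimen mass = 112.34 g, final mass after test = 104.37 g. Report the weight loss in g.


Weight loss = initial − final
WL = 112.34 − 104.37 = 7.97 g

7.97 g


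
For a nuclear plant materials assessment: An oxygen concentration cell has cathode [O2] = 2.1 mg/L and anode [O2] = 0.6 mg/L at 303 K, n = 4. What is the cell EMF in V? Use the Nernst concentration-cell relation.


Apply the Nernst concentration-cell relation: E = (RT/nF)*ln(C_cathode/C_anode)
RT/nF = 8.314*303/(4*96485) = 0.00652729 V
ln(2.1/0.6) = 1.25276
E = 0.00652729 * 1.25276 = 0.00818 V

0.00818 V


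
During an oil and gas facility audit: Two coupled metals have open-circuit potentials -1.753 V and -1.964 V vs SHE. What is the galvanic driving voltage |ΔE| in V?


Driving voltage is the absolute potential difference.
|ΔE| = |-1.753 − (-1.964)| = 0.211 V

0.211 V


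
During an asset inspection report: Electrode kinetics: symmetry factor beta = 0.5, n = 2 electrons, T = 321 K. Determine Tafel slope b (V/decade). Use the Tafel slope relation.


Apply the Tafel slope relation: b = 2.303*R*T/(beta*n*F)
Numerator: 2.303 * 8.314 * 321 = 6146.23
Denominator: 0.5 * 2 * 96485 = 96485.0
b = 6146.23 / 96485.0 = 0.064 V/decade

0.064 V/decade


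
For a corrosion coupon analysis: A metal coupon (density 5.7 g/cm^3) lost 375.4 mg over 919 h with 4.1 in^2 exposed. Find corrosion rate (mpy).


Apply the mpy weight-loss relation: CR = 534 * W / (D * A * T)
Numerator: 534 * 375.4 = 200463.6
Denominator: 5.7 * 4.1 * 919 = 21477.03
CR = 200463.6 / 21477.03 = 9.33386 mpy

9.33386 mpy


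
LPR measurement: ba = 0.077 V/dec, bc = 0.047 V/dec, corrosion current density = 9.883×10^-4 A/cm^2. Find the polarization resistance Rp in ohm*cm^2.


Apply the Stern-Geary equation: Rp = ba*bc / (2.303*icorr*(ba+bc))
ba*bc = 0.077*0.047 = 0.003619
ba+bc = 0.124; 2.303*icorr*(ba+bc) = 2.303*9.883×10^-4*0.124 = 2.8223081×10^-4
Rp = 0.003619 / 2.8223081×10^-4 = 12.8 ohm*cm^2

12.8 ohm*cm^2


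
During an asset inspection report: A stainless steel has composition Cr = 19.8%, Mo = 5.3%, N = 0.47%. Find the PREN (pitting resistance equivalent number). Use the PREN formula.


Apply the PREN formula: PREN = Cr + 3.3*Mo + 16*N
PREN = 19.8 + 3.3*5.3 + 16*0.47
PREN = 19.8 + 17.49 + 7.52 = 44.81

44.81


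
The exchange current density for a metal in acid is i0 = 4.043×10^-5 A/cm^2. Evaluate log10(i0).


i0 = 4.043×10^-5 A/cm^2
log10(i0) = -4.393

-4.393


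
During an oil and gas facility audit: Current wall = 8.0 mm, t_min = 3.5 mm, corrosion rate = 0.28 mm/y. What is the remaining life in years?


Apply the remaining-life relation: RL = (t_current − t_min) / CR
RL = (8.0 − 3.5) / 0.28 = 4.5 / 0.28 = 16.1 years

16.1 years


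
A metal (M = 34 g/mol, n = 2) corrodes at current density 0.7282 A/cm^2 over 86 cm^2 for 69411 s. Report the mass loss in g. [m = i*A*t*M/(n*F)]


Apply Faraday's law: m = i*A*t*M / (n*F)
Total charge passed Q = i*A*t = 0.7282*86*69411 = 4346877.7572 C
m = Q*M/(n*F) = 4346877.7572*34/(2*96485) = 765.89 g

765.89 g


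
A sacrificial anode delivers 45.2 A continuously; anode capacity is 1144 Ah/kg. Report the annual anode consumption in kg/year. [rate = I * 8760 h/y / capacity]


Annual consumption = current * hours per year / capacity
Rate = 45.2 * 8760 / 1144 = 346.1 kg/year

346.1 kg/year


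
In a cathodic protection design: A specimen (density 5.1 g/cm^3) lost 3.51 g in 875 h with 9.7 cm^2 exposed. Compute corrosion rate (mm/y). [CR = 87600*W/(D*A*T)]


Apply the mm/y weight-loss relation: CR = 87600 * W / (D * A * T)
Numerator: 87600 * 3.51 = 307476.0
Denominator: 5.1 * 9.7 * 875 = 43286.25
CR = 307476.0 / 43286.25 = 7.1033 mm/y

7.1033 mm/y


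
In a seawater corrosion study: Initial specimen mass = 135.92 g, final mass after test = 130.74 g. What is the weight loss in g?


Weight loss = initial − final
WL = 135.92 − 130.74 = 5.18 g

5.18 g


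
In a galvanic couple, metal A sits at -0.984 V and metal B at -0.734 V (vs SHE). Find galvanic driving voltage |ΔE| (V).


Driving voltage is the absolute potential difference.
|ΔE| = |-0.984 − (-0.734)| = 0.25 V

0.25 V


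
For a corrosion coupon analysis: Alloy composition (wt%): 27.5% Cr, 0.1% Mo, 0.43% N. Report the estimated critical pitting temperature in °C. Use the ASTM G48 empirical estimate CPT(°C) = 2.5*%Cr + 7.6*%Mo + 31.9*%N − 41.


Apply the ASTM G48 empirical CPT estimate: CPT(°C) = 2.5*%Cr + 7.6*%Mo + 31.9*%N − 41
2.5*27.5 = 68.75; 7.6*0.1 = 0.76; 31.9*0.43 = 13.717
CPT = 68.75 + 0.76 + 13.717 − 41 = 42.227 °C
Rounded to 0.1 °C: CPT ≈ 42.2 °C

42.2 °C


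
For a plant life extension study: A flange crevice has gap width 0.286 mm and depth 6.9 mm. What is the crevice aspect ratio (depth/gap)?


Aspect ratio = depth / gap
Ratio = 6.9 / 0.286 = 24.1

24.1


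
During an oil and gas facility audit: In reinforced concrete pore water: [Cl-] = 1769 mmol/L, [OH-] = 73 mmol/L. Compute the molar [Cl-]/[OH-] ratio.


Threshold parameter = [Cl-] / [OH-] (molar basis; both in mmol/L, so units cancel)
Ratio = 1769 / 73 = 24.23

24.23


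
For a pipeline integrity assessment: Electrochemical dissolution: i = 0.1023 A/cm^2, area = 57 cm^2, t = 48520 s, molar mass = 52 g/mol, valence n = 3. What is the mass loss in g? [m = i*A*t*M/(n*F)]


Apply Faraday's law: m = i*A*t*M / (n*F)
Total charge passed Q = i*A*t = 0.1023*57*48520 = 282924.972 C
m = Q*M/(n*F) = 282924.972*52/(3*96485) = 50.82689 g

50.82689 g


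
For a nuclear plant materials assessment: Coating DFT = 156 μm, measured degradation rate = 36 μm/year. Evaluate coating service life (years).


Service life = thickness / degradation rate
Life = 156 / 36 = 4.3 years

4.3 years


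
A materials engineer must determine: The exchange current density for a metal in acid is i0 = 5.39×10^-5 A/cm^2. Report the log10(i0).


i0 = 5.39×10^-5 A/cm^2
log10(i0) = -4.268

-4.268


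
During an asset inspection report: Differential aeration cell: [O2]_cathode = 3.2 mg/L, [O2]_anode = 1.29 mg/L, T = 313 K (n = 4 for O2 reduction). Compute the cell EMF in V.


Apply the Nernst concentration-cell relation: E = (RT/nF)*ln(C_cathode/C_anode)
RT/nF = 8.314*313/(4*96485) = 0.00674271 V
ln(3.2/1.29) = 0.90851
E = 0.00674271 * 0.90851 = 0.00613 V

0.00613 V


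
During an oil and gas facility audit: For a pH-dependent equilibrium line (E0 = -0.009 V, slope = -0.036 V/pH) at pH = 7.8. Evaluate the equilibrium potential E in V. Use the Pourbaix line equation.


Apply the Pourbaix line equation: E = E0 + slope*pH
E = -0.009 + (-0.036)*7.8 = -0.009 + (-0.2808) = -0.2898 V
Rounded to 4 decimal places: E = -0.2898 V

-0.2898 V


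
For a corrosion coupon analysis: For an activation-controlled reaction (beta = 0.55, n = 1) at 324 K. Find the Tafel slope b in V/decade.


Apply the Tafel slope relation: b = 2.303*R*T/(beta*n*F)
Numerator: 2.303 * 8.314 * 324 = 6203.67
Denominator: 0.55 * 1 * 96485 = 53066.75
b = 6203.67 / 53066.75 = 0.117 V/decade

0.117 V/decade


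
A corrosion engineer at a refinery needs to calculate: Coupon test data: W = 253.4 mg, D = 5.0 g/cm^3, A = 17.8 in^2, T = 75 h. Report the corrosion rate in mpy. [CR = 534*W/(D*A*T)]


Apply the mpy weight-loss relation: CR = 534 * W / (D * A * T)
Numerator: 534 * 253.4 = 135315.6
Denominator: 5.0 * 17.8 * 75 = 6675.0
CR = 135315.6 / 6675.0 = 20.272 mpy

20.272 mpy


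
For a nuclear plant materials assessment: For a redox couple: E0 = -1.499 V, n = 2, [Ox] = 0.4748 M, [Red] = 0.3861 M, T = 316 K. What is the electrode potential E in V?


Apply the Nernst equation: E = E0 + (RT/nF)*ln([Ox]/[Red])
Step 1: RT/nF = 8.314*316/(2*96485) = 0.01361468 V
Step 2: [Ox]/[Red] = 0.4748/0.3861 = 1.229733
Step 3: ln(1.229733) = 0.206797
Step 4: correction = 0.01361468 * 0.206797 = 0.003 V
E = -1.499 + 0.003 = -1.496 V

-1.496 V


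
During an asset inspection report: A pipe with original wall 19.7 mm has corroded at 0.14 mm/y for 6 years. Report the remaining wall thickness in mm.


Remaining wall = original − CR × time
t = 19.7 − 0.14*6 = 19.7 − 0.84 = 18.86 mm

18.86 mm


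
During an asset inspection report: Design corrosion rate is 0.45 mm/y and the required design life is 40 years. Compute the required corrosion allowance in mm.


Corrosion allowance = CR × design life
CA = 0.45 * 40 = 18.0 mm

18.0 mm


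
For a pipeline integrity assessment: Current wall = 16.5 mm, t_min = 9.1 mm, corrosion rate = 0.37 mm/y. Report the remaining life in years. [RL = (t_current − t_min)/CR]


Apply the remaining-life relation: RL = (t_current − t_min) / CR
RL = (16.5 − 9.1) / 0.37 = 7.4 / 0.37 = 20.0 years

20.0 years


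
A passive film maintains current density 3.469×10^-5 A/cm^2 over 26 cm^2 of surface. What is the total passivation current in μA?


I = i_pass * A, then convert A → μA (×10^6)
I = 3.469×10^-5 * 26 * 10^6 = 901.94 μA

901.94 μA


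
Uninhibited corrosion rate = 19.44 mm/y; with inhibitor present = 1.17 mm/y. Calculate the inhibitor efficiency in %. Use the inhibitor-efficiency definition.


Apply the inhibitor-efficiency definition: IE = (CR_blank − CR_inh)/CR_blank × 100
IE = (19.44 − 1.17) / 19.44 × 100
IE = 18.27 / 19.44 × 100 = 94.0 %

94.0 %


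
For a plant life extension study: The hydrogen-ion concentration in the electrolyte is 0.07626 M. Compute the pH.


pH = −log10[H+]
pH = −log10(0.07626) = 1.12

1.12


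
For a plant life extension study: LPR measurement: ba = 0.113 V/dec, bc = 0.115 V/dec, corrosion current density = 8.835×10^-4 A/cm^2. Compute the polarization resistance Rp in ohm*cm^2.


Apply the Stern-Geary equation: Rp = ba*bc / (2.303*icorr*(ba+bc))
ba*bc = 0.113*0.115 = 0.012995
ba+bc = 0.228; 2.303*icorr*(ba+bc) = 2.303*8.835×10^-4*0.228 = 4.6391171×10^-4
Rp = 0.012995 / 4.6391171×10^-4 = 28.0 ohm*cm^2

28.0 ohm*cm^2


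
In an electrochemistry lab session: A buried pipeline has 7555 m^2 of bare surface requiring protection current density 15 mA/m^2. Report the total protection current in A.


I = area * current density, then convert mA → A (÷1000)
I = 7555 * 15 / 1000 = 113.33 A

113.33 A


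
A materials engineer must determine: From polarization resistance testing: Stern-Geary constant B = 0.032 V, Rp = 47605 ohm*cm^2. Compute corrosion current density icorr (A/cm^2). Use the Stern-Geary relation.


Apply the Stern-Geary relation: icorr = B / Rp
icorr = 0.032 / 47605 = 6.722×10^-7 A/cm^2

6.722×10^-7 A/cm^2


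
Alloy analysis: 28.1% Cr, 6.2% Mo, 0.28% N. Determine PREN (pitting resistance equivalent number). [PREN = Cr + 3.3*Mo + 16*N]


Apply the PREN formula: PREN = Cr + 3.3*Mo + 16*N
PREN = 28.1 + 3.3*6.2 + 16*0.28
PREN = 28.1 + 20.46 + 4.48 = 53.04

53.04


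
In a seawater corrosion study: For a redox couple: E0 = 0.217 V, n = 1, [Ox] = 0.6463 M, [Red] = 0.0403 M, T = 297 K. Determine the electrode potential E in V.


Apply the Nernst equation: E = E0 + (RT/nF)*ln([Ox]/[Red])
Step 1: RT/nF = 8.314*297/(1*96485) = 0.02559214 V
Step 2: [Ox]/[Red] = 0.6463/0.0403 = 16.037221
Step 3: ln(16.037221) = 2.774912
Step 4: correction = 0.02559214 * 2.774912 = 0.071 V
E = 0.217 + 0.071 = 0.288 V

0.288 V


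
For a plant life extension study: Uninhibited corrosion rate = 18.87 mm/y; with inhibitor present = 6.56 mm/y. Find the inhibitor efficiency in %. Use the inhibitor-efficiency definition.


Apply the inhibitor-efficiency definition: IE = (CR_blank − CR_inh)/CR_blank × 100
IE = (18.87 − 6.56) / 18.87 × 100
IE = 12.31 / 18.87 × 100 = 65.2 %

65.2 %


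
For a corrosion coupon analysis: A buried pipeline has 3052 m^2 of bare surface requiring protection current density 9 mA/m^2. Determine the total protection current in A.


I = area * current density, then convert mA → A (÷1000)
I = 3052 * 9 / 1000 = 27.47 A

27.47 A


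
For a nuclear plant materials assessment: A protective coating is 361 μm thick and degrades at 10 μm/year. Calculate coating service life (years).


Service life = thickness / degradation rate
Life = 361 / 10 = 36.1 years

36.1 years
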